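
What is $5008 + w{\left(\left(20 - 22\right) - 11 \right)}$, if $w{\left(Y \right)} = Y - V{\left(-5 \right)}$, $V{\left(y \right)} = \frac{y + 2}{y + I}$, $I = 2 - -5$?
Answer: $\frac{9993}{2} \approx 4996.5$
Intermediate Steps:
$I = 7$ ($I = 2 + 5 = 7$)
$V{\left(y \right)} = \frac{2 + y}{7 + y}$ ($V{\left(y \right)} = \frac{y + 2}{y + 7} = \frac{2 + y}{7 + y}$)
$w{\left(Y \right)} = \frac{3}{2} + Y$ ($w{\left(Y \right)} = Y - \frac{2 - 5}{7 - 5} = Y - \frac{1}{2} \left(-3\right) = Y - - \frac{3}{2} = Y + \frac{3}{2} = \frac{3}{2} + Y$)
$5008 + w{\left(\left(20 - 22\right) - 11 \right)} = 5008 + \left(\frac{3}{2} + \left(\left(20 - 22\right) - 11\right)\right) = 5008 + \left(\frac{3}{2} - 13\right) = 5008 - \frac{23}{2} = \frac{9993}{2}$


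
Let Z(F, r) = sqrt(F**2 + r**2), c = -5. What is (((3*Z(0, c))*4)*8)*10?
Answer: 4800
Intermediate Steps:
(((3*Z(0, c))*4)*8)*10 = (((3*sqrt(0**2 + (-5)**2))*4)*8)*10 = (((3*sqrt(0 + 25))*4)*8)*10 = (((3*sqrt(25))*4)*8)*10 = (((3*5)*4)*8)*10 = ((15*4)*8)*10 = (60*8)*10 = 480*10 = 4800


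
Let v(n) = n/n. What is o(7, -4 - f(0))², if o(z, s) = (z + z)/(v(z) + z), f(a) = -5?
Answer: 49/16 ≈ 3.0625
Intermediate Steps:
v(n) = 1
o(z, s) = 2*z/(1 + z) (o(z, s) = (z + z)/(1 + z) = (2*z)/(1 + z) = 2*z/(1 + z))
o(7, -4 - f(0))² = (2*7/(1 + 7))² = (2*7/8)² = (2*7*(⅛))² = (7/4)² = 49/16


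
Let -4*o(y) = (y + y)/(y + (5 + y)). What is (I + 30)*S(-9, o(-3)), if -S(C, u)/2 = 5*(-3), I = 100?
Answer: 3900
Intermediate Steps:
o(y) = -y/(2*(5 + 2*y)) (o(y) = -(y + y)/(4*(y + (5 + y))) = -2*y/(4*(5 + 2*y)) = -y/(2*(5 + 2*y)))
S(C, u) = 30 (S(C, u) = -10*(-3) = -2*(-15) = 30)
(I + 30)*S(-9, o(-3)) = (100 + 30)*30 = 130*30 = 3900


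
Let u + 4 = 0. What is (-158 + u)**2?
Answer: 26244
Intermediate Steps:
u = -4 (u = -4 + 0 = -4)
(-158 + u)**2 = (-158 - 4)**2 = (-162)**2 = 26244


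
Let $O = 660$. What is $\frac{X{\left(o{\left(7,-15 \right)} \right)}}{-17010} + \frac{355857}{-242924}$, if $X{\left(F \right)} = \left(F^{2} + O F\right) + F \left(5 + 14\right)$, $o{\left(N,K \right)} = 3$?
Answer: $- \frac{1091691679}{688689540} \approx -1.5852$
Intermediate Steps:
$X{\left(F \right)} = F^{2} + 679 F$ ($X{\left(F \right)} = \left(F^{2} + 660 F\right) + F \left(5 + 14\right) = \left(F^{2} + 660 F\right) + F 19 = \left(F^{2} + 660 F\right) + 19 F = F^{2} + 679 F$)
$\frac{X{\left(o{\left(7,-15 \right)} \right)}}{-17010} + \frac{355857}{-242924} = \frac{3 \left(679 + 3\right)}{-17010} + \frac{355857}{-242924} = 3 \cdot 682 \left(- \frac{1}{17010}\right) + 355857 \left(- \frac{1}{242924}\right) = 2046 \left(- \frac{1}{17010}\right) - \frac{355857}{242924} = - \frac{341}{2835} - \frac{355857}{242924} = - \frac{1091691679}{688689540}$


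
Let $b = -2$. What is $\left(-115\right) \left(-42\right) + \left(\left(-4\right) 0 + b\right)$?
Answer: $4828$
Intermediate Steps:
$\left(-115\right) \left(-42\right) + \left(\left(-4\right) 0 + b\right) = \left(-115\right) \left(-42\right) - 2 = 4830 + \left(0 - 2\right) = 4830 - 2 = 4828$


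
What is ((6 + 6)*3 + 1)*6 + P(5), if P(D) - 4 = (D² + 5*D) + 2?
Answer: 278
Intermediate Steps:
P(D) = 6 + D² + 5*D (P(D) = 4 + ((D² + 5*D) + 2) = 4 + (2 + D² + 5*D) = 6 + D² + 5*D)
((6 + 6)*3 + 1)*6 + P(5) = ((6 + 6)*3 + 1)*6 + (6 + 5² + 5*5) = (12*3 + 1)*6 + (6 + 25 + 25) = (36 + 1)*6 + 56 = 37*6 + 56 = 222 + 56 = 278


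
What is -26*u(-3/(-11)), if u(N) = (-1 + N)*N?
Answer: 624/121 ≈ 5.1570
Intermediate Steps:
u(N) = N*(-1 + N)
-26*u(-3/(-11)) = -26*(-3/(-11))*(-1 - 3/(-11)) = -26*(-3*(-1/11))*(-1 - 3*(-1/11)) = -78*(-1 + 3/11)/11 = -78*(-8)/(11*11) = -26*(-24/121) = 624/121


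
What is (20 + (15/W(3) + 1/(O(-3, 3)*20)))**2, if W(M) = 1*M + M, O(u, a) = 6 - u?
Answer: 16410601/32400 ≈ 506.50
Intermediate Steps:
W(M) = 2*M (W(M) = M + M = 2*M)
(20 + (15/W(3) + 1/(O(-3, 3)*20)))**2 = (20 + (15/((2*3)) + 1/((6 - 1*(-3))*20)))**2 = (20 + (15/6 + (1/20)/(6 + 3)))**2 = (20 + (15*(1/6) + (1/20)/9))**2 = (20 + (5/2 + (1/9)*(1/20)))**2 = (20 + (5/2 + 1/180))**2 = (20 + 451/180)**2 = (4051/180)**2 = 16410601/32400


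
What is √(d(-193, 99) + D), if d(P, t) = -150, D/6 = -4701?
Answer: 2*I*√7089 ≈ 168.39*I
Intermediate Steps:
D = -28206 (D = 6*(-4701) = -28206)
√(d(-193, 99) + D) = √(-150 - 28206) = √(-28356) = 2*I*√7089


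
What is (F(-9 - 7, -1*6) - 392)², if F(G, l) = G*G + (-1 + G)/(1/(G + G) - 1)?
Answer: 15555136/1089 ≈ 14284.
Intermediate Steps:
F(G, l) = G² + (-1 + G)/(-1 + 1/(2*G)) (F(G, l) = G² + (-1 + G)/(1/(2*G) - 1) = G² + (-1 + G)/(-1 + 1/(2*G)))
(F(-9 - 7, -1*6) - 392)² = ((-9 - 7)*(2 - 3*(-9 - 7) + 2*(-9 - 7)²)/(-1 + 2*(-9 - 7)) - 392)² = (-16*(2 - 3*(-16) + 2*(-16)²)/(-1 + 2*(-16)) - 392)² = (-16*(2 + 48 + 2*256)/(-1 - 32) - 392)² = (-16*(2 + 48 + 512)/(-33) - 392)² = (-16*(-1/33)*562 - 392)² = (8992/33 - 392)² = (-3944/33)² = 15555136/1089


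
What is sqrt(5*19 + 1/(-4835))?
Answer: 6*sqrt(61689765)/4835 ≈ 9.7468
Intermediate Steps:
sqrt(5*19 + 1/(-4835)) = sqrt(95 - 1/4835) = sqrt(459324/4835) = 6*sqrt(61689765)/4835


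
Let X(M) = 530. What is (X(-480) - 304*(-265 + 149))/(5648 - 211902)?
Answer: -17897/103127 ≈ -0.17354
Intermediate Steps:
(X(-480) - 304*(-265 + 149))/(5648 - 211902) = (530 - 304*(-265 + 149))/(5648 - 211902) = (530 - 304*(-116))/(-206254) = (530 + 35264)*(-1/206254) = 35794*(-1/206254) = -17897/103127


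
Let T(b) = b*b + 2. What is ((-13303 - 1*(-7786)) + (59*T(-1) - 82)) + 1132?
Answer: -4290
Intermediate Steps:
T(b) = 2 + b² (T(b) = b² + 2 = 2 + b²)
((-13303 - 1*(-7786)) + (59*T(-1) - 82)) + 1132 = ((-13303 - 1*(-7786)) + (59*(2 + (-1)²) - 82)) + 1132 = ((-13303 + 7786) + (59*(2 + 1) - 82)) + 1132 = (-5517 + (59*3 - 82)) + 1132 = (-5517 + (177 - 82)) + 1132 = (-5517 + 95) + 1132 = -5422 + 1132 = -4290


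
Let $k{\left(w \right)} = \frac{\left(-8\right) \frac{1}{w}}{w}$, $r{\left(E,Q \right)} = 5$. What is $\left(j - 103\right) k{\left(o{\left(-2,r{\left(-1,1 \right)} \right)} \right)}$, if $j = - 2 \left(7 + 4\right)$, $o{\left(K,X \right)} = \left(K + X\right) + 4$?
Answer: $\frac{1000}{49} \approx 20.408$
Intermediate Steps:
$o{\left(K,X \right)} = 4 + K + X$
$j = -22$ ($j = \left(-2\right) 11 = -22$)
$k{\left(w \right)} = - \frac{8}{w^{2}}$
$\left(j - 103\right) k{\left(o{\left(-2,r{\left(-1,1 \right)} \right)} \right)} = \left(-22 - 103\right) \left(- \frac{8}{\left(4 - 2 + 5\right)^{2}}\right) = - 125 \left(- \frac{8}{49}\right) = - 125 \left(\left(-8\right) \frac{1}{49}\right) = \left(-125\right) \left(- \frac{8}{49}\right) = \frac{1000}{49}$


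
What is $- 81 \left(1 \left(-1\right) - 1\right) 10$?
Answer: $1620$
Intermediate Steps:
$- 81 \left(1 \left(-1\right) - 1\right) 10 = - 81 \left(-1 - 1\right) 10 = \left(-81\right) \left(-2\right) 10 = 162 \cdot 10 = 1620$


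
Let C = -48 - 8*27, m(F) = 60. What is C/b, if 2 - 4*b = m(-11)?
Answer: 528/29 ≈ 18.207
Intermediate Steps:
b = -29/2 (b = ½ - ¼*60 = ½ - 15 = -29/2 ≈ -14.500)
C = -264 (C = -48 - 216 = -264)
C/b = -264/(-29/2) = -264*(-2/29) = 528/29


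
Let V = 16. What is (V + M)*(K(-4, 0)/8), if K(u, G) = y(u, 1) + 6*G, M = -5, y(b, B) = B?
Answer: 11/8 ≈ 1.3750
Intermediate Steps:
K(u, G) = 1 + 6*G
(V + M)*(K(-4, 0)/8) = (16 - 5)*((1 + 6*0)/8) = 11*((1 + 0)*(⅛)) = 11*(1*(⅛)) = 11*(⅛) = 11/8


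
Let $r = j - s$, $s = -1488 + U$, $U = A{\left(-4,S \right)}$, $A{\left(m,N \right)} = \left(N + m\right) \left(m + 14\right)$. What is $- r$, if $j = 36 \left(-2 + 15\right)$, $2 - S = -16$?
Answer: $-1816$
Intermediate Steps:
$S = 18$ ($S = 2 - -16 = 2 + 16 = 18$)
$A{\left(m,N \right)} = \left(14 + m\right) \left(N + m\right)$ ($A{\left(m,N \right)} = \left(N + m\right) \left(14 + m\right) = \left(14 + m\right) \left(N + m\right)$)
$U = 140$ ($U = \left(-4\right)^{2} + 14 \cdot 18 + 14 \left(-4\right) + 18 \left(-4\right) = 16 + 252 - 56 - 72 = 140$)
$s = -1348$ ($s = -1488 + 140 = -1348$)
$j = 468$ ($j = 36 \cdot 13 = 468$)
$r = 1816$ ($r = 468 - -1348 = 468 + 1348 = 1816$)
$- r = \left(-1\right) 1816 = -1816$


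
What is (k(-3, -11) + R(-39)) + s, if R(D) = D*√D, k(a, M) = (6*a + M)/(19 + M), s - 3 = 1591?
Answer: 12723/8 - 39*I*√39 ≈ 1590.4 - 243.55*I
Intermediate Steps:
s = 1594 (s = 3 + 1591 = 1594)
k(a, M) = (M + 6*a)/(19 + M)
R(D) = D^(3/2)
(k(-3, -11) + R(-39)) + s = ((-11 + 6*(-3))/(19 - 11) + (-39)^(3/2)) + 1594 = ((-11 - 18)/8 - 39*I*√39) + 1594 = ((⅛)*(-29) - 39*I*√39) + 1594 = (-29/8 - 39*I*√39) + 1594 = 12723/8 - 39*I*√39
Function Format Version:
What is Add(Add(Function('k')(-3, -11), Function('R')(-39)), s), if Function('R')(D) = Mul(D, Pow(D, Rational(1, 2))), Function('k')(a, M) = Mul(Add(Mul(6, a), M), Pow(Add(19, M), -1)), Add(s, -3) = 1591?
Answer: Add(Rational(12723, 8), Mul(-39, I, Pow(39, Rational(1, 2)))) ≈ Add(1590.4, Mul(-243.55, I))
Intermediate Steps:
s = 1594 (s = Add(3, 1591) = 1594)
Function('k')(a, M) = Mul(Pow(Add(19, M), -1), Add(M, Mul(6, a))) (Function('k')(a, M) = Mul(Add(M, Mul(6, a)), Pow(Add(19, M), -1)) = Mul(Pow(Add(19, M), -1), Add(M, Mul(6, a))))
Function('R')(D) = Pow(D, Rational(3, 2))
Add(Add(Function('k')(-3, -11), Function('R')(-39)), s) = Add(Add(Mul(Pow(Add(19, -11), -1), Add(-11, Mul(6, -3))), Pow(-39, Rational(3, 2))), 1594) = Add(Add(Mul(Pow(8, -1), Add(-11, -18)), Mul(-39, I, Pow(39, Rational(1, 2)))), 1594) = Add(Add(Mul(Rational(1, 8), -29), Mul(-39, I, Pow(39, Rational(1, 2)))), 1594) = Add(Add(Rational(-29, 8), Mul(-39, I, Pow(39, Rational(1, 2)))), 1594) = Add(Rational(12723, 8), Mul(-39, I, Pow(39, Rational(1, 2))))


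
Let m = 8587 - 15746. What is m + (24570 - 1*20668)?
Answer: -3257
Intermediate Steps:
m = -7159
m + (24570 - 1*20668) = -7159 + (24570 - 1*20668) = -7159 + (24570 - 20668) = -7159 + 3902 = -3257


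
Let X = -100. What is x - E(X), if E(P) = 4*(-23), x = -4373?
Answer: -4281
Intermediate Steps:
E(P) = -92
x - E(X) = -4373 - 1*(-92) = -4373 + 92 = -4281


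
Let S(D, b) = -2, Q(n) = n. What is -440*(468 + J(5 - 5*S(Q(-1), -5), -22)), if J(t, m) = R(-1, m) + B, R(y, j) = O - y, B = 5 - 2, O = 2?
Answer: -208560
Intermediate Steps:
B = 3
R(y, j) = 2 - y
J(t, m) = 6 (J(t, m) = (2 - 1*(-1)) + 3 = (2 + 1) + 3 = 3 + 3 = 6)
-440*(468 + J(5 - 5*S(Q(-1), -5), -22)) = -440*(468 + 6) = -440*474 = -208560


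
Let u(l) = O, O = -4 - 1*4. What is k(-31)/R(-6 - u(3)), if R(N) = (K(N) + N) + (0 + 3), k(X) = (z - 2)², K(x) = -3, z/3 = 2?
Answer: 8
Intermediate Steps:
z = 6 (z = 3*2 = 6)
O = -8 (O = -4 - 4 = -8)
u(l) = -8
k(X) = 16 (k(X) = (6 - 2)² = 4² = 16)
R(N) = N (R(N) = (-3 + N) + (0 + 3) = (-3 + N) + 3 = N)
k(-31)/R(-6 - u(3)) = 16/(-6 - 1*(-8)) = 16/(-6 + 8) = 16/2 = 16*(½) = 8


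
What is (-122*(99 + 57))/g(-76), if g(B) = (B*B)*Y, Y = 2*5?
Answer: -2379/7220 ≈ -0.32950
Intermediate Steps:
Y = 10
g(B) = 10*B**2 (g(B) = (B*B)*10 = B**2*10 = 10*B**2)
(-122*(99 + 57))/g(-76) = (-122*(99 + 57))/((10*(-76)**2)) = (-122*156)/((10*5776)) = -19032/57760 = -19032*1/57760 = -2379/7220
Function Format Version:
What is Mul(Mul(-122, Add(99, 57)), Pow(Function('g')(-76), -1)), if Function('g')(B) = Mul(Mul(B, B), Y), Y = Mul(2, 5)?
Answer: Rational(-2379, 7220) ≈ -0.32950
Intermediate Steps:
Y = 10
Function('g')(B) = Mul(10, Pow(B, 2)) (Function('g')(B) = Mul(Mul(B, B), 10) = Mul(Pow(B, 2), 10) = Mul(10, Pow(B, 2)))
Mul(Mul(-122, Add(99, 57)), Pow(Function('g')(-76), -1)) = Mul(Mul(-122, Add(99, 57)), Pow(Mul(10, Pow(-76, 2)), -1)) = Mul(Mul(-122, 156), Pow(Mul(10, 5776), -1)) = Mul(-19032, Pow(57760, -1)) = Mul(-19032, Rational(1, 57760)) = Rational(-2379, 7220)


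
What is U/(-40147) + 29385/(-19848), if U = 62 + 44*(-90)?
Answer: -367450697/265612552 ≈ -1.3834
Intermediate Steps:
U = -3898 (U = 62 - 3960 = -3898)
U/(-40147) + 29385/(-19848) = -3898/(-40147) + 29385/(-19848) = -3898*(-1/40147) + 29385*(-1/19848) = 3898/40147 - 9795/6616 = -367450697/265612552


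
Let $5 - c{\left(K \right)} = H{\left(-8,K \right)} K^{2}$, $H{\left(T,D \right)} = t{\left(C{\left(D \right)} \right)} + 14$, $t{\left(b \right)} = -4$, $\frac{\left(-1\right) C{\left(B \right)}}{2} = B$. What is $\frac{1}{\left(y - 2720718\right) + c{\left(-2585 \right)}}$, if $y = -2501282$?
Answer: $- \frac{1}{72044245} \approx -1.388 \cdot 10^{-8}$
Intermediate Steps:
$C{\left(B \right)} = - 2 B$
$H{\left(T,D \right)} = 10$ ($H{\left(T,D \right)} = -4 + 14 = 10$)
$c{\left(K \right)} = 5 - 10 K^{2}$
$\frac{1}{\left(y - 2720718\right) + c{\left(-2585 \right)}} = \frac{1}{\left(-2501282 - 2720718\right) + \left(5 - 10 \left(-2585\right)^{2}\right)} = \frac{1}{-5222000 + \left(5 - 66822250\right)} = \frac{1}{-5222000 - 66822245} = \frac{1}{-72044245} = - \frac{1}{72044245}$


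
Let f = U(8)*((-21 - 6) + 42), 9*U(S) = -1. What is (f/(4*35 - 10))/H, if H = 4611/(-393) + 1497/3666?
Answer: 6157/5438535 ≈ 0.0011321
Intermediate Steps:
U(S) = -1/9 (U(S) = (1/9)*(-1) = -1/9)
H = -1812845/160082 (H = 4611*(-1/393) + 1497*(1/3666) = -1537/131 + 499/1222 = -1812845/160082 ≈ -11.324)
f = -5/3 (f = -((-21 - 6) + 42)/9 = -(-27 + 42)/9 = -1/9*15 = -5/3 ≈ -1.6667)
(f/(4*35 - 10))/H = (-5/(3*(4*35 - 10)))/(-1812845/160082) = -5/(3*(140 - 10))*(-160082/1812845) = -5/3/130*(-160082/1812845) = -5/3*1/130*(-160082/1812845) = -1/78*(-160082/1812845) = 6157/5438535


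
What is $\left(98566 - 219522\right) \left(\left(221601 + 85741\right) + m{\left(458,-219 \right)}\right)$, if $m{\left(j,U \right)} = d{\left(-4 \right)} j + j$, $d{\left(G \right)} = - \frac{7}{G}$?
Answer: $-37327203034$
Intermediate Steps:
$m{\left(j,U \right)} = \frac{11 j}{4}$ ($m{\left(j,U \right)} = - \frac{7}{-4} j + j = \left(-7\right) \left(- \frac{1}{4}\right) j + j = \frac{7 j}{4} + j = \frac{11 j}{4}$)
$\left(98566 - 219522\right) \left(\left(221601 + 85741\right) + m{\left(458,-219 \right)}\right) = \left(98566 - 219522\right) \left(\left(221601 + 85741\right) + \frac{11}{4} \cdot 458\right) = - 120956 \left(307342 + \frac{2519}{2}\right) = \left(-120956\right) \frac{617203}{2} = -37327203034$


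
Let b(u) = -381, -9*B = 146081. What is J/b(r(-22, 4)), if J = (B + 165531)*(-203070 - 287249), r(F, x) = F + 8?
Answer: 658840659662/3429 ≈ 1.9214e+8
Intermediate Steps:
r(F, x) = 8 + F
B = -146081/9 (B = -1/9*146081 = -146081/9 ≈ -16231.)
J = -658840659662/9 (J = (-146081/9 + 165531)*(-203070 - 287249) = (1343698/9)*(-490319) = -658840659662/9 ≈ -7.3204e+10)
J/b(r(-22, 4)) = -658840659662/9/(-381) = -658840659662/9*(-1/381) = 658840659662/3429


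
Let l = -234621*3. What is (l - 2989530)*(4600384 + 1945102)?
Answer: -24175052173998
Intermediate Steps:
l = -703863
(l - 2989530)*(4600384 + 1945102) = (-703863 - 2989530)*(4600384 + 1945102) = -3693393*6545486 = -24175052173998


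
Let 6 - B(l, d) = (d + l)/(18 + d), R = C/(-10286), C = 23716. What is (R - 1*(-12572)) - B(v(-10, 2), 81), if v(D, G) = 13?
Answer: 6397376362/509157 ≈ 12565.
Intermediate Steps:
R = -11858/5143 (R = 23716/(-10286) = 23716*(-1/10286) = -11858/5143 ≈ -2.3057)
B(l, d) = 6 - (d + l)/(18 + d)
(R - 1*(-12572)) - B(v(-10, 2), 81) = (-11858/5143 - 1*(-12572)) - (108 - 1*13 + 5*81)/(18 + 81) = (-11858/5143 + 12572) - (108 - 13 + 405)/99 = 64645938/5143 - 500/99 = 6397376362/509157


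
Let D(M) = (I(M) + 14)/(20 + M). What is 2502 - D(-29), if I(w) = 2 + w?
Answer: 22505/9 ≈ 2500.6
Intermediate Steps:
D(M) = (16 + M)/(20 + M) (D(M) = ((2 + M) + 14)/(20 + M) = (16 + M)/(20 + M))
2502 - D(-29) = 2502 - (16 - 29)/(20 - 29) = 2502 - (-13)/(-9) = 2502 - (-1)*(-13)/9 = 2502 - 1*13/9 = 2502 - 13/9 = 22505/9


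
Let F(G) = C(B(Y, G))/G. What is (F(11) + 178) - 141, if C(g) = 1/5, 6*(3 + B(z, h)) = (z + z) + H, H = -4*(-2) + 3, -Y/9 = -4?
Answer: 2036/55 ≈ 37.018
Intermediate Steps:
Y = 36 (Y = -9*(-4) = 36)
H = 11 (H = 8 + 3 = 11)
B(z, h) = -7/6 + z/3 (B(z, h) = -3 + ((z + z) + 11)/6 = -3 + (2*z + 11)/6 = -3 + (11 + 2*z)/6 = -3 + (11/6 + z/3) = -7/6 + z/3)
C(g) = ⅕ (C(g) = 1*(⅕) = ⅕)
F(G) = 1/(5*G)
(F(11) + 178) - 141 = ((⅕)/11 + 178) - 141 = ((⅕)*(1/11) + 178) - 141 = (1/55 + 178) - 141 = 9791/55 - 141 = 2036/55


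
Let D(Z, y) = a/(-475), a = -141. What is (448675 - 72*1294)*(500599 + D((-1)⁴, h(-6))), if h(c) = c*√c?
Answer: 84534113255662/475 ≈ 1.7797e+11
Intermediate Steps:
h(c) = c^(3/2)
D(Z, y) = 141/475 (D(Z, y) = -141/(-475) = -141*(-1/475) = 141/475)
(448675 - 72*1294)*(500599 + D((-1)⁴, h(-6))) = (448675 - 72*1294)*(500599 + 141/475) = (448675 - 93168)*(237784666/475) = 355507*(237784666/475) = 84534113255662/475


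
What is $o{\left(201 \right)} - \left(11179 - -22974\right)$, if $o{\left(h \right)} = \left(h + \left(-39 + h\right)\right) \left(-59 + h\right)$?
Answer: $17393$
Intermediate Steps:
$o{\left(h \right)} = \left(-59 + h\right) \left(-39 + 2 h\right)$ ($o{\left(h \right)} = \left(-39 + 2 h\right) \left(-59 + h\right) = \left(-59 + h\right) \left(-39 + 2 h\right)$)
$o{\left(201 \right)} - \left(11179 - -22974\right) = \left(2301 - 31557 + 2 \cdot 201^{2}\right) - \left(11179 - -22974\right) = \left(2301 - 31557 + 2 \cdot 40401\right) - \left(11179 + 22974\right) = \left(2301 - 31557 + 80802\right) - 34153 = 51546 - 34153 = 17393$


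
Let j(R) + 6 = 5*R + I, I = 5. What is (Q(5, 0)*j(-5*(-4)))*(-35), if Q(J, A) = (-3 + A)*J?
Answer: 51975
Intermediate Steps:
j(R) = -1 + 5*R (j(R) = -6 + (5*R + 5) = -6 + (5 + 5*R) = -1 + 5*R)
Q(J, A) = J*(-3 + A)
(Q(5, 0)*j(-5*(-4)))*(-35) = ((5*(-3 + 0))*(-1 + 5*(-5*(-4))))*(-35) = ((5*(-3))*(-1 + 5*20))*(-35) = -15*(-1 + 100)*(-35) = -15*99*(-35) = -1485*(-35) = 51975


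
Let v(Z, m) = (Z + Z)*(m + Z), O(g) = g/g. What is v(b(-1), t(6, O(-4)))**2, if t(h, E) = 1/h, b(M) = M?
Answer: 25/9 ≈ 2.7778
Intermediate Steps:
O(g) = 1
t(h, E) = 1/h
v(Z, m) = 2*Z*(Z + m) (v(Z, m) = (2*Z)*(Z + m) = 2*Z*(Z + m))
v(b(-1), t(6, O(-4)))**2 = (2*(-1)*(-1 + 1/6))**2 = (2*(-1)*(-5/6))**2 = (5/3)**2 = 25/9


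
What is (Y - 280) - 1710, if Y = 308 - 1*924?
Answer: -2606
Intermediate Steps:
Y = -616 (Y = 308 - 924 = -616)
(Y - 280) - 1710 = (-616 - 280) - 1710 = -896 - 1710 = -2606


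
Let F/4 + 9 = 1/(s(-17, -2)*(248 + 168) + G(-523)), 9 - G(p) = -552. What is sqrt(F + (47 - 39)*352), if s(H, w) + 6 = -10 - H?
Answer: 4*sqrt(165849658)/977 ≈ 52.726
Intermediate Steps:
G(p) = 561 (G(p) = 9 - 1*(-552) = 9 + 552 = 561)
s(H, w) = -16 - H (s(H, w) = -6 + (-10 - H) = -16 - H)
F = -35168/977 (F = -36 + 4/((-16 - 1*(-17))*(248 + 168) + 561) = -36 + 4/((-16 + 17)*416 + 561) = -36 + 4/(1*416 + 561) = -36 + 4/(416 + 561) = -36 + 4/977 = -35168/977 ≈ -35.996)
sqrt(F + (47 - 39)*352) = sqrt(-35168/977 + (47 - 39)*352) = sqrt(-35168/977 + 8*352) = sqrt(-35168/977 + 2816) = sqrt(2716064/977) = 4*sqrt(165849658)/977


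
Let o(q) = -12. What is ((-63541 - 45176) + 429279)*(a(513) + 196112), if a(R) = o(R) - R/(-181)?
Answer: 11378224132506/181 ≈ 6.2863e+10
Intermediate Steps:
a(R) = -12 + R/181 (a(R) = -12 - R/(-181) = -12 - R*(-1)/181 = -12 - (-1)*R/181 = -12 + R/181)
((-63541 - 45176) + 429279)*(a(513) + 196112) = ((-63541 - 45176) + 429279)*((-12 + (1/181)*513) + 196112) = (-108717 + 429279)*((-12 + 513/181) + 196112) = 320562*(-1659/181 + 196112) = 320562*(35494613/181) = 11378224132506/181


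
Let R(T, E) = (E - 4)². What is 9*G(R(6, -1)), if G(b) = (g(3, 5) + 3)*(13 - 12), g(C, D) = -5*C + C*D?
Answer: 27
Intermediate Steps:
R(T, E) = (-4 + E)²
G(b) = 3 (G(b) = (3*(-5 + 5) + 3)*(13 - 12) = (3*0 + 3)*1 = (0 + 3)*1 = 3*1 = 3)
9*G(R(6, -1)) = 9*3 = 27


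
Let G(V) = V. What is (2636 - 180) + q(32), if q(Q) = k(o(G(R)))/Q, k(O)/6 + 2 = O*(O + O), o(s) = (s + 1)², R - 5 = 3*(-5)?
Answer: 4916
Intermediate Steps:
R = -10 (R = 5 + 3*(-5) = 5 - 15 = -10)
o(s) = (1 + s)²
k(O) = -12 + 12*O² (k(O) = -12 + 6*(O*(O + O)) = -12 + 6*(O*(2*O)) = -12 + 6*(2*O²) = -12 + 12*O²)
q(Q) = 78720/Q (q(Q) = (-12 + 12*((1 - 10)²)²)/Q = (-12 + 12*((-9)²)²)/Q = (-12 + 12*81²)/Q = (-12 + 12*6561)/Q = (-12 + 78732)/Q = 78720/Q)
(2636 - 180) + q(32) = (2636 - 180) + 78720/32 = 2456 + 78720*(1/32) = 2456 + 2460 = 4916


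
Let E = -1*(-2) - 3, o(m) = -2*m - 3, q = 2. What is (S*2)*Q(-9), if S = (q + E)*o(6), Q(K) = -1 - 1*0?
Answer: 30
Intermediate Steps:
Q(K) = -1 (Q(K) = -1 + 0 = -1)
o(m) = -3 - 2*m
E = -1 (E = 2 - 3 = -1)
S = -15 (S = (2 - 1)*(-3 - 2*6) = 1*(-3 - 12) = 1*(-15) = -15)
(S*2)*Q(-9) = -15*2*(-1) = -30*(-1) = 30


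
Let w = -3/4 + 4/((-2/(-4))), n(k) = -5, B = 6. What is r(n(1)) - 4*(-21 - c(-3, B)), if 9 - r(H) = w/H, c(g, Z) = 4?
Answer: 2209/20 ≈ 110.45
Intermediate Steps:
w = 29/4 (w = -3*¼ + 4/((-2*(-¼))) = -¾ + 4/(½) = -¾ + 4*2 = -¾ + 8 = 29/4 ≈ 7.2500)
r(H) = 9 - 29/(4*H)
r(n(1)) - 4*(-21 - c(-3, B)) = (9 - 29/4/(-5)) - 4*(-21 - 1*4) = (9 - 29/4*(-⅕)) - 4*(-21 - 4) = (9 + 29/20) - 4*(-25) = 209/20 + 100 = 2209/20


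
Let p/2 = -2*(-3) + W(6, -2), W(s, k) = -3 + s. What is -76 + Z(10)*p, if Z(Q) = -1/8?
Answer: -313/4 ≈ -78.250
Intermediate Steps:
Z(Q) = -1/8 (Z(Q) = -1*1/8 = -1/8)
p = 18 (p = 2*(-2*(-3) + (-3 + 6)) = 2*(6 + 3) = 2*9 = 18)
-76 + Z(10)*p = -76 - 1/8*18 = -76 - 9/4 = -313/4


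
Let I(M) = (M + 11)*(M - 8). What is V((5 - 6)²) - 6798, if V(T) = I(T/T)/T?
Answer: -6882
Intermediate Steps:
I(M) = (-8 + M)*(11 + M) (I(M) = (11 + M)*(-8 + M) = (-8 + M)*(11 + M))
V(T) = -84/T (V(T) = (-88 + (T/T)² + 3*(T/T))/T = (-88 + 1² + 3*1)/T = (-88 + 1 + 3)/T = -84/T)
V((5 - 6)²) - 6798 = -84/(5 - 6)² - 6798 = -84/((-1)²) - 6798 = -84/1 - 6798 = -84*1 - 6798 = -84 - 6798 = -6882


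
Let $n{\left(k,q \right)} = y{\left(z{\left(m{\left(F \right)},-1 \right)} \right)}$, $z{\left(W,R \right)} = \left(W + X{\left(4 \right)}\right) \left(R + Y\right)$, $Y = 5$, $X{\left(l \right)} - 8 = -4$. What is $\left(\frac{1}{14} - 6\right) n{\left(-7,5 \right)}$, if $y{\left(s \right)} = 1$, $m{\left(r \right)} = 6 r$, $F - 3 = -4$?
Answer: $- \frac{83}{14} \approx -5.9286$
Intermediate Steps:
$F = -1$ ($F = 3 - 4 = -1$)
$X{\left(l \right)} = 4$ ($X{\left(l \right)} = 8 - 4 = 4$)
$z{\left(W,R \right)} = \left(4 + W\right) \left(5 + R\right)$ ($z{\left(W,R \right)} = \left(W + 4\right) \left(R + 5\right) = \left(4 + W\right) \left(5 + R\right)$)
$n{\left(k,q \right)} = 1$
$\left(\frac{1}{14} - 6\right) n{\left(-7,5 \right)} = \left(\frac{1}{14} - 6\right) 1 = \left(- \frac{83}{14}\right) 1 = - \frac{83}{14}$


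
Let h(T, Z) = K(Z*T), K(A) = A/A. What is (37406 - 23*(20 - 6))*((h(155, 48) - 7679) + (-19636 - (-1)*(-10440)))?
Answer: -1400069336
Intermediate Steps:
K(A) = 1
h(T, Z) = 1
(37406 - 23*(20 - 6))*((h(155, 48) - 7679) + (-19636 - (-1)*(-10440))) = (37406 - 23*(20 - 6))*((1 - 7679) + (-19636 - (-1)*(-10440))) = (37406 - 23*14)*(-7678 + (-19636 - 1*10440)) = (37406 - 322)*(-7678 + (-19636 - 10440)) = 37084*(-7678 - 30076) = 37084*(-37754) = -1400069336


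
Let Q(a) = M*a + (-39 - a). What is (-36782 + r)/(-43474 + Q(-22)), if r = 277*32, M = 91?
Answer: 27918/45493 ≈ 0.61368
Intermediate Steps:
r = 8864
Q(a) = -39 + 90*a (Q(a) = 91*a + (-39 - a) = -39 + 90*a)
(-36782 + r)/(-43474 + Q(-22)) = (-36782 + 8864)/(-43474 + (-39 + 90*(-22))) = -27918/(-43474 + (-39 - 1980)) = -27918/(-43474 - 2019) = -27918/(-45493) = -27918*(-1/45493) = 27918/45493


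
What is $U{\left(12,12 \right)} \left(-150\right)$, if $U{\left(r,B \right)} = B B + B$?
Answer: $-23400$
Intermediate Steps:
$U{\left(r,B \right)} = B + B^{2}$ ($U{\left(r,B \right)} = B^{2} + B = B + B^{2}$)
$U{\left(12,12 \right)} \left(-150\right) = 12 \left(1 + 12\right) \left(-150\right) = 12 \cdot 13 \left(-150\right) = 156 \left(-150\right) = -23400$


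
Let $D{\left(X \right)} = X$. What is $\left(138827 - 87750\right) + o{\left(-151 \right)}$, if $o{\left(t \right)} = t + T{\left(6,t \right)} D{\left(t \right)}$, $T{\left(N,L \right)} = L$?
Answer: $73727$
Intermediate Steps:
$o{\left(t \right)} = t + t^{2}$ ($o{\left(t \right)} = t + t t = t + t^{2}$)
$\left(138827 - 87750\right) + o{\left(-151 \right)} = \left(138827 - 87750\right) - 151 \left(1 - 151\right) = 51077 - -22650 = 51077 + 22650 = 73727$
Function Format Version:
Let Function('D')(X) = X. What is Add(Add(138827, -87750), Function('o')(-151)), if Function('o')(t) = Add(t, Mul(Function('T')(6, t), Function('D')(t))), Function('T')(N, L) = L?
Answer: 73727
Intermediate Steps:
Function('o')(t) = Add(t, Pow(t, 2)) (Function('o')(t) = Add(t, Mul(t, t)) = Add(t, Pow(t, 2)))
Add(Add(138827, -87750), Function('o')(-151)) = Add(Add(138827, -87750), Mul(-151, Add(1, -151))) = Add(51077, Mul(-151, -150)) = Add(51077, 22650) = 73727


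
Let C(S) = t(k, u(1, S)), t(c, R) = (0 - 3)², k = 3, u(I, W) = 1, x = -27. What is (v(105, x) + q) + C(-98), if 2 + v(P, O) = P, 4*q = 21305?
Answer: 21753/4 ≈ 5438.3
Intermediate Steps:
q = 21305/4 (q = (¼)*21305 = 21305/4 ≈ 5326.3)
t(c, R) = 9 (t(c, R) = (-3)² = 9)
v(P, O) = -2 + P
C(S) = 9
(v(105, x) + q) + C(-98) = ((-2 + 105) + 21305/4) + 9 = (103 + 21305/4) + 9 = 21717/4 + 9 = 21753/4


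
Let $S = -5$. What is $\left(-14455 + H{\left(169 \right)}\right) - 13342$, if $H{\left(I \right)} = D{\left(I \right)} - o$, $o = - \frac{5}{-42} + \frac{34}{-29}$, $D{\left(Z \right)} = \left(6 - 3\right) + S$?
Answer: $- \frac{33857899}{1218} \approx -27798.0$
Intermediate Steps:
$D{\left(Z \right)} = -2$ ($D{\left(Z \right)} = \left(6 - 3\right) - 5 = 3 - 5 = -2$)
$o = - \frac{1283}{1218}$ ($o = \left(-5\right) \left(- \frac{1}{42}\right) + 34 \left(- \frac{1}{29}\right) = \frac{5}{42} - \frac{34}{29} = - \frac{1283}{1218} \approx -1.0534$)
$H{\left(I \right)} = - \frac{1153}{1218}$ ($H{\left(I \right)} = -2 - - \frac{1283}{1218} = -2 + \frac{1283}{1218} = - \frac{1153}{1218}$)
$\left(-14455 + H{\left(169 \right)}\right) - 13342 = \left(-14455 - \frac{1153}{1218}\right) - 13342 = - \frac{17607343}{1218} - 13342 = - \frac{33857899}{1218}$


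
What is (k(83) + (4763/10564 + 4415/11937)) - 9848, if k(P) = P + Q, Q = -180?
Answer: -1253985548269/126102468 ≈ -9944.2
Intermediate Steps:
k(P) = -180 + P (k(P) = P - 180 = -180 + P)
(k(83) + (4763/10564 + 4415/11937)) - 9848 = ((-180 + 83) + (4763/10564 + 4415/11937)) - 9848 = (-97 + (4763*(1/10564) + 4415*(1/11937))) - 9848 = (-97 + (4763/10564 + 4415/11937)) - 9848 = (-97 + 103495991/126102468) - 9848 = -12128443405/126102468 - 9848 = -1253985548269/126102468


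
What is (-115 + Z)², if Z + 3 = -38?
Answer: 24336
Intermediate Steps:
Z = -41 (Z = -3 - 38 = -41)
(-115 + Z)² = (-115 - 41)² = (-156)² = 24336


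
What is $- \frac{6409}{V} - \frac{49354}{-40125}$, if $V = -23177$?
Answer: $\frac{1401038783}{929977125} \approx 1.5065$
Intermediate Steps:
$- \frac{6409}{V} - \frac{49354}{-40125} = - \frac{6409}{-23177} - \frac{49354}{-40125} = \left(-6409\right) \left(- \frac{1}{23177}\right) - - \frac{49354}{40125} = \frac{6409}{23177} + \frac{49354}{40125} = \frac{1401038783}{929977125}$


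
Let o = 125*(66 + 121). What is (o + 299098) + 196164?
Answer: 518637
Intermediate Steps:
o = 23375 (o = 125*187 = 23375)
(o + 299098) + 196164 = (23375 + 299098) + 196164 = 322473 + 196164 = 518637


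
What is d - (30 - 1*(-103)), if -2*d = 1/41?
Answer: -10907/82 ≈ -133.01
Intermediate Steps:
d = -1/82 (d = -½/41 = -½*1/41 = -1/82 ≈ -0.012195)
d - (30 - 1*(-103)) = -1/82 - (30 - 1*(-103)) = -1/82 - (30 + 103) = -1/82 - 1*133 = -1/82 - 133 = -10907/82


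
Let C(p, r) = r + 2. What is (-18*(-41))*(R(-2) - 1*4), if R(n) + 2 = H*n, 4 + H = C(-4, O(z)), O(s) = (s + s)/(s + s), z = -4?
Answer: -2952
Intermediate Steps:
O(s) = 1 (O(s) = (2*s)/((2*s)) = (2*s)*(1/(2*s)) = 1)
C(p, r) = 2 + r
H = -1 (H = -4 + (2 + 1) = -4 + 3 = -1)
R(n) = -2 - n
(-18*(-41))*(R(-2) - 1*4) = (-18*(-41))*((-2 - 1*(-2)) - 1*4) = 738*((-2 + 2) - 4) = 738*(0 - 4) = 738*(-4) = -2952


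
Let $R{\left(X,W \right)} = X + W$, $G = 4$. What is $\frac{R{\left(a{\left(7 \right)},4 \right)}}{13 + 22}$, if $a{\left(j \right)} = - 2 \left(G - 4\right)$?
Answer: $\frac{4}{35} \approx 0.11429$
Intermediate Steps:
$a{\left(j \right)} = 0$ ($a{\left(j \right)} = - 2 \left(4 - 4\right) = \left(-2\right) 0 = 0$)
$R{\left(X,W \right)} = W + X$
$\frac{R{\left(a{\left(7 \right)},4 \right)}}{13 + 22} = \frac{4 + 0}{13 + 22} = \frac{4}{35}$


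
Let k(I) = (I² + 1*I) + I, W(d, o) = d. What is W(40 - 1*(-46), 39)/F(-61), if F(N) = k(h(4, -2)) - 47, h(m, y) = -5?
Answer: -43/16 ≈ -2.6875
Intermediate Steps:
k(I) = I² + 2*I (k(I) = (I² + I) + I = (I + I²) + I = I² + 2*I)
F(N) = -32 (F(N) = -5*(2 - 5) - 47 = -5*(-3) - 47 = 15 - 47 = -32)
W(40 - 1*(-46), 39)/F(-61) = (40 - 1*(-46))/(-32) = (40 + 46)*(-1/32) = 86*(-1/32) = -43/16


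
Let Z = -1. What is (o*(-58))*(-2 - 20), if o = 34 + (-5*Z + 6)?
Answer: 57420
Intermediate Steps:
o = 45 (o = 34 + (-5*(-1) + 6) = 34 + (5 + 6) = 34 + 11 = 45)
(o*(-58))*(-2 - 20) = (45*(-58))*(-2 - 20) = -2610*(-22) = 57420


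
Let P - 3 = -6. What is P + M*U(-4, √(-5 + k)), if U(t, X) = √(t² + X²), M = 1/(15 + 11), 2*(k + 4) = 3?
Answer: -3 + √34/52 ≈ -2.8879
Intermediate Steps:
k = -5/2 (k = -4 + (½)*3 = -4 + 3/2 = -5/2 ≈ -2.5000)
M = 1/26 ≈ 0.038462
P = -3 (P = 3 - 6 = -3)
U(t, X) = √(X² + t²)
P + M*U(-4, √(-5 + k)) = -3 + √((√(-5 - 5/2))² + (-4)²)/26 = -3 + √((√(-15/2))² + 16)/26 = -3 + √((I*√30/2)² + 16)/26 = -3 + √(-15/2 + 16)/26 = -3 + √(17/2)/26 = -3 + (√34/2)/26 = -3 + √34/52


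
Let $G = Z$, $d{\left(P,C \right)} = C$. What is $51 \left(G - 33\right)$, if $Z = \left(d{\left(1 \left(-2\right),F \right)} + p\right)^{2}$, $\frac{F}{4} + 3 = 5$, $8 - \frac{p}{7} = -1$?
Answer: $255408$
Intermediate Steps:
$p = 63$ ($p = 56 - -7 = 56 + 7 = 63$)
$F = 8$ ($F = -12 + 4 \cdot 5 = -12 + 20 = 8$)
$Z = 5041$ ($Z = \left(8 + 63\right)^{2} = 71^{2} = 5041$)
$G = 5041$
$51 \left(G - 33\right) = 51 \left(5041 - 33\right) = 51 \cdot 5008 = 255408$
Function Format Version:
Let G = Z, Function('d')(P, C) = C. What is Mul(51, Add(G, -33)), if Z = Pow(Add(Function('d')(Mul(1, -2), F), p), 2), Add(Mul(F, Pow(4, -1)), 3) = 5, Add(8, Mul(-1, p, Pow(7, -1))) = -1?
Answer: 255408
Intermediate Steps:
p = 63 (p = Add(56, Mul(-7, -1)) = Add(56, 7) = 63)
F = 8 (F = Add(-12, Mul(4, 5)) = Add(-12, 20) = 8)
Z = 5041 (Z = Pow(Add(8, 63), 2) = Pow(71, 2) = 5041)
G = 5041
Mul(51, Add(G, -33)) = Mul(51, Add(5041, -33)) = Mul(51, 5008) = 255408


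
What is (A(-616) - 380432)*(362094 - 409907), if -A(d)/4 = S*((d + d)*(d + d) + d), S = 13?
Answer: 3790387432624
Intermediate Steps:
A(d) = -208*d² - 52*d (A(d) = -52*((d + d)*(d + d) + d) = -52*((2*d)*(2*d) + d) = -52*(4*d² + d) = -52*(d + 4*d²) = -4*(13*d + 52*d²) = -208*d² - 52*d)
(A(-616) - 380432)*(362094 - 409907) = (-52*(-616)*(1 + 4*(-616)) - 380432)*(362094 - 409907) = (-52*(-616)*(1 - 2464) - 380432)*(-47813) = (-52*(-616)*(-2463) - 380432)*(-47813) = (-78894816 - 380432)*(-47813) = -79275248*(-47813) = 3790387432624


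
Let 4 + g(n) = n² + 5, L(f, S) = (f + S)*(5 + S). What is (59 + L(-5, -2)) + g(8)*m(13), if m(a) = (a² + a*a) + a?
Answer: 22853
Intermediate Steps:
L(f, S) = (5 + S)*(S + f) (L(f, S) = (S + f)*(5 + S) = (5 + S)*(S + f))
g(n) = 1 + n² (g(n) = -4 + (n² + 5) = -4 + (5 + n²) = 1 + n²)
m(a) = a + 2*a² (m(a) = (a² + a²) + a = 2*a² + a = a + 2*a²)
(59 + L(-5, -2)) + g(8)*m(13) = (59 + ((-2)² + 5*(-2) + 5*(-5) - 2*(-5))) + (1 + 8²)*(13*(1 + 2*13)) = (59 + (4 - 10 - 25 + 10)) + (1 + 64)*(13*(1 + 26)) = (59 - 21) + 65*(13*27) = 38 + 65*351 = 38 + 22815 = 22853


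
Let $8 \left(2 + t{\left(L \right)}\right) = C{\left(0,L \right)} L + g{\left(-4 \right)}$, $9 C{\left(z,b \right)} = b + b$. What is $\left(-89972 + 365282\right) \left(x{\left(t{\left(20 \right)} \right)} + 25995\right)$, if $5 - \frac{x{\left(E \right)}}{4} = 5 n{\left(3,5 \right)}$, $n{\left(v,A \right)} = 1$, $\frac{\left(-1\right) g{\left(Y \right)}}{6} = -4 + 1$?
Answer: $7156683450$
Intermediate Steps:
$C{\left(z,b \right)} = \frac{2 b}{9}$ ($C{\left(z,b \right)} = \frac{b + b}{9} = \frac{2 b}{9}$)
$g{\left(Y \right)} = 18$ ($g{\left(Y \right)} = - 6 \left(-4 + 1\right) = \left(-6\right) \left(-3\right) = 18$)
$t{\left(L \right)} = \frac{1}{4} + \frac{L^{2}}{36}$ ($t{\left(L \right)} = -2 + \frac{\frac{2 L}{9} L + 18}{8} = -2 + \frac{\frac{2 L^{2}}{9} + 18}{8} = -2 + \frac{18 + \frac{2 L^{2}}{9}}{8} = -2 + \left(\frac{9}{4} + \frac{L^{2}}{36}\right) = \frac{1}{4} + \frac{L^{2}}{36}$)
$x{\left(E \right)} = 0$ ($x{\left(E \right)} = 20 - 4 \cdot 5 \cdot 1 = 20 - 20 = 0$)
$\left(-89972 + 365282\right) \left(x{\left(t{\left(20 \right)} \right)} + 25995\right) = \left(-89972 + 365282\right) \left(0 + 25995\right) = 275310 \cdot 25995 = 7156683450$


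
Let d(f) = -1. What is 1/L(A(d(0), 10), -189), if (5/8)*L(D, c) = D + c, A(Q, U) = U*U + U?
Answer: -5/632 ≈ -0.0079114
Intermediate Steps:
A(Q, U) = U + U² (A(Q, U) = U² + U = U + U²)
L(D, c) = 8*D/5 + 8*c/5 (L(D, c) = 8*(D + c)/5 = 8*D/5 + 8*c/5)
1/L(A(d(0), 10), -189) = 1/(8*(10*(1 + 10))/5 + (8/5)*(-189)) = 1/(8*(10*11)/5 - 1512/5) = 1/((8/5)*110 - 1512/5) = 1/(176 - 1512/5) = 1/(-632/5) = -5/632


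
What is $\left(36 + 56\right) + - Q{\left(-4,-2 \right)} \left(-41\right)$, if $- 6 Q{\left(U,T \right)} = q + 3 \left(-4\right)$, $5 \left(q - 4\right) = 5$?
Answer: $\frac{839}{6} \approx 139.83$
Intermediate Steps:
$q = 5$ ($q = 4 + \frac{1}{5} \cdot 5 = 4 + 1 = 5$)
$Q{\left(U,T \right)} = \frac{7}{6}$ ($Q{\left(U,T \right)} = - \frac{5 + 3 \left(-4\right)}{6} = - \frac{5 - 12}{6} = \left(- \frac{1}{6}\right) \left(-7\right) = \frac{7}{6}$)
$\left(36 + 56\right) + - Q{\left(-4,-2 \right)} \left(-41\right) = \left(36 + 56\right) + \left(-1\right) \frac{7}{6} \left(-41\right) = 92 - - \frac{287}{6} = 92 + \frac{287}{6} = \frac{839}{6}$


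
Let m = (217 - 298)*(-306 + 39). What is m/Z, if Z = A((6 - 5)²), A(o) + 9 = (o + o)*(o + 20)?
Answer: 7209/11 ≈ 655.36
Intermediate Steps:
A(o) = -9 + 2*o*(20 + o) (A(o) = -9 + (o + o)*(o + 20) = -9 + (2*o)*(20 + o) = -9 + 2*o*(20 + o))
Z = 33 (Z = -9 + 2*((6 - 5)²)² + 40*(6 - 5)² = -9 + 2*(1²)² + 40*1² = -9 + 2*1² + 40*1 = -9 + 2*1 + 40 = -9 + 2 + 40 = 33)
m = 21627 (m = -81*(-267) = 21627)
m/Z = 21627/33 = 21627*(1/33) = 7209/11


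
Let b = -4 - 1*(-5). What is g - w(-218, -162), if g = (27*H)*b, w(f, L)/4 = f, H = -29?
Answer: 89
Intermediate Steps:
b = 1 (b = -4 + 5 = 1)
w(f, L) = 4*f
g = -783 (g = (27*(-29))*1 = -783*1 = -783)
g - w(-218, -162) = -783 - 4*(-218) = -783 - 1*(-872) = -783 + 872 = 89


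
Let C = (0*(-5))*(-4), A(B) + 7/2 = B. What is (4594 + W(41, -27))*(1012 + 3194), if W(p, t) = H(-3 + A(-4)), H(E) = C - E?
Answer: 19366527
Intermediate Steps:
A(B) = -7/2 + B
C = 0 (C = 0*(-4) = 0)
H(E) = -E (H(E) = 0 - E = -E)
W(p, t) = 21/2 (W(p, t) = -(-3 + (-7/2 - 4)) = -(-3 - 15/2) = -1*(-21/2) = 21/2)
(4594 + W(41, -27))*(1012 + 3194) = (4594 + 21/2)*(1012 + 3194) = (9209/2)*4206 = 19366527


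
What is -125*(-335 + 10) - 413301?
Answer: -372676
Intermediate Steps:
-125*(-335 + 10) - 413301 = -125*(-325) - 413301 = 40625 - 413301 = -372676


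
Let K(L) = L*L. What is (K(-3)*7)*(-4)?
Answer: -252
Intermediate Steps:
K(L) = L²
(K(-3)*7)*(-4) = ((-3)²*7)*(-4) = (9*7)*(-4) = 63*(-4) = -252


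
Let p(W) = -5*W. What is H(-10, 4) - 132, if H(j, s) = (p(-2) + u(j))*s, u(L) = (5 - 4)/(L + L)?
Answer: -461/5 ≈ -92.200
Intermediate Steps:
u(L) = 1/(2*L)
H(j, s) = s*(10 + 1/(2*j)) (H(j, s) = (-5*(-2) + 1/(2*j))*s = (10 + 1/(2*j))*s = s*(10 + 1/(2*j)))
H(-10, 4) - 132 = (10*4 + (½)*4/(-10)) - 132 = (40 + (½)*4*(-⅒)) - 132 = (40 - ⅕) - 132 = 199/5 - 132 = -461/5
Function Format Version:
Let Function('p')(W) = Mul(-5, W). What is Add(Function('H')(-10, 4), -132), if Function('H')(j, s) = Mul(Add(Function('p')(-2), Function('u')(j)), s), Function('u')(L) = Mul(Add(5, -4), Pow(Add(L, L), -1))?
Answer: Rational(-461, 5) ≈ -92.200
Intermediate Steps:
Function('u')(L) = Mul(Rational(1, 2), Pow(L, -1)) (Function('u')(L) = Mul(1, Pow(Mul(2, L), -1)) = Mul(1, Mul(Rational(1, 2), Pow(L, -1))) = Mul(Rational(1, 2), Pow(L, -1)))
Function('H')(j, s) = Mul(s, Add(10, Mul(Rational(1, 2), Pow(j, -1)))) (Function('H')(j, s) = Mul(Add(Mul(-5, -2), Mul(Rational(1, 2), Pow(j, -1))), s) = Mul(Add(10, Mul(Rational(1, 2), Pow(j, -1))), s) = Mul(s, Add(10, Mul(Rational(1, 2), Pow(j, -1)))))
Add(Function('H')(-10, 4), -132) = Add(Add(Mul(10, 4), Mul(Rational(1, 2), 4, Pow(-10, -1))), -132) = Add(Add(40, Mul(Rational(1, 2), 4, Rational(-1, 10))), -132) = Add(Add(40, Rational(-1, 5)), -132) = Add(Rational(199, 5), -132) = Rational(-461, 5)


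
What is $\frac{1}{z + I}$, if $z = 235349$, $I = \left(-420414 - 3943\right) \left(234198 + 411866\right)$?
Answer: $- \frac{1}{274161545499} \approx -3.6475 \cdot 10^{-12}$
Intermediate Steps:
$I = -274161780848$ ($I = \left(-424357\right) 646064 = -274161780848$)
$\frac{1}{z + I} = \frac{1}{235349 - 274161780848} = \frac{1}{-274161545499} = - \frac{1}{274161545499}$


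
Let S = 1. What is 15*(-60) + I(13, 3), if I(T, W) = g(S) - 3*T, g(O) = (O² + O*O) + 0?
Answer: -937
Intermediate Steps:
g(O) = 2*O² (g(O) = (O² + O²) + 0 = 2*O² + 0 = 2*O²)
I(T, W) = 2 - 3*T (I(T, W) = 2*1² - 3*T = 2*1 - 3*T = 2 - 3*T)
15*(-60) + I(13, 3) = 15*(-60) + (2 - 3*13) = -900 + (2 - 39) = -900 - 37 = -937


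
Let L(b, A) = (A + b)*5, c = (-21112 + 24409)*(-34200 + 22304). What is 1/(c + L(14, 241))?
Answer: -1/39219837 ≈ -2.5497e-8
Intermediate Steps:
c = -39221112 (c = 3297*(-11896) = -39221112)
L(b, A) = 5*A + 5*b
1/(c + L(14, 241)) = 1/(-39221112 + (5*241 + 5*14)) = 1/(-39221112 + (1205 + 70)) = 1/(-39221112 + 1275) = 1/(-39219837) = -1/39219837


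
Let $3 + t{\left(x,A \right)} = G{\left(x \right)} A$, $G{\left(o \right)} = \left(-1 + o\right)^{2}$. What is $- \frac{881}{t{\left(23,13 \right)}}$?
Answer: $- \frac{881}{6289} \approx -0.14009$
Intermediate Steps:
$t{\left(x,A \right)} = -3 + A \left(-1 + x\right)^{2}$ ($t{\left(x,A \right)} = -3 + \left(-1 + x\right)^{2} A = -3 + A \left(-1 + x\right)^{2}$)
$- \frac{881}{t{\left(23,13 \right)}} = - \frac{881}{-3 + 13 \left(-1 + 23\right)^{2}} = - \frac{881}{-3 + 13 \cdot 22^{2}} = - \frac{881}{-3 + 13 \cdot 484} = - \frac{881}{-3 + 6292} = - \frac{881}{6289}$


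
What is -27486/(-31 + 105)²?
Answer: -13743/2738 ≈ -5.0194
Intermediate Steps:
-27486/(-31 + 105)² = -27486/(74²) = -27486/5476 = -27486*1/5476 = -13743/2738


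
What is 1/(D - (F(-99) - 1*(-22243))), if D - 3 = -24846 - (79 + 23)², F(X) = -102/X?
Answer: -33/1897204 ≈ -1.7394e-5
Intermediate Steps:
D = -35247 (D = 3 + (-24846 - (79 + 23)²) = 3 + (-24846 - 1*102²) = 3 + (-24846 - 1*10404) = 3 + (-24846 - 10404) = 3 - 35250 = -35247)
1/(D - (F(-99) - 1*(-22243))) = 1/(-35247 - (-102/(-99) - 1*(-22243))) = 1/(-35247 - (-102*(-1/99) + 22243)) = 1/(-35247 - (34/33 + 22243)) = 1/(-35247 - 1*734053/33) = 1/(-35247 - 734053/33) = 1/(-1897204/33) = -33/1897204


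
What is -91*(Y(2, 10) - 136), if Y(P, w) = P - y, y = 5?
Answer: 12649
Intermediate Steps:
Y(P, w) = -5 + P (Y(P, w) = P - 1*5 = P - 5 = -5 + P)
-91*(Y(2, 10) - 136) = -91*((-5 + 2) - 136) = -91*(-3 - 136) = -91*(-139) = 12649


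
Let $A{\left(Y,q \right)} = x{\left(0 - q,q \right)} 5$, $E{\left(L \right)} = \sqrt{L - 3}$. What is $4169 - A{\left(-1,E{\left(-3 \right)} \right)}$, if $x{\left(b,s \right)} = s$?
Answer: $4169 - 5 i \sqrt{6} \approx 4169.0 - 12.247 i$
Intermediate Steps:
$E{\left(L \right)} = \sqrt{-3 + L}$
$A{\left(Y,q \right)} = 5 q$ ($A{\left(Y,q \right)} = q 5 = 5 q$)
$4169 - A{\left(-1,E{\left(-3 \right)} \right)} = 4169 - 5 \sqrt{-3 - 3} = 4169 - 5 \sqrt{-6} = 4169 - 5 i \sqrt{6}$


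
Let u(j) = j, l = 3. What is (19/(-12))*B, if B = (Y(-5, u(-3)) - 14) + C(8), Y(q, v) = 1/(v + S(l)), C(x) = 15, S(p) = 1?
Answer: -19/24 ≈ -0.79167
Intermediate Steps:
Y(q, v) = 1/(1 + v) (Y(q, v) = 1/(v + 1) = 1/(1 + v))
B = 1/2 (B = (1/(1 - 3) - 14) + 15 = (1/(-2) - 14) + 15 = (-1/2 - 14) + 15 = -29/2 + 15 = 1/2 ≈ 0.50000)
(19/(-12))*B = (19/(-12))*(1/2) = (19*(-1/12))*(1/2) = -19/12*1/2 = -19/24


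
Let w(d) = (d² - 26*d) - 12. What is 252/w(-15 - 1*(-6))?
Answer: 84/101 ≈ 0.83168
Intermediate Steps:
w(d) = -12 + d² - 26*d
252/w(-15 - 1*(-6)) = 252/(-12 + (-15 - 1*(-6))² - 26*(-15 - 1*(-6))) = 252/(-12 + (-15 + 6)² - 26*(-15 + 6)) = 252/(-12 + (-9)² - 26*(-9)) = 252/(-12 + 81 + 234) = 252/303 = 252*(1/303) = 84/101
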